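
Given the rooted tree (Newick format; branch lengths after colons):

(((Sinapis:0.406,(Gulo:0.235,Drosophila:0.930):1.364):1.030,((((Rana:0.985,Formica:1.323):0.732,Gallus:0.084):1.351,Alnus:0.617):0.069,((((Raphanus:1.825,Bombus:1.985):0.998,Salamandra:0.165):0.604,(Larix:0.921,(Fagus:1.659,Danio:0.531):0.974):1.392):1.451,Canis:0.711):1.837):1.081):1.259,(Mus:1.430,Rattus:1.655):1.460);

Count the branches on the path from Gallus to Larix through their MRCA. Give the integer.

7

The MRCA of Gallus and Larix is the node subtending ((((Rana,Formica),Gallus),Alnus),((((Raphanus,Bombus),Salamandra),(Larix,(Fagus,Danio))),Canis)).
From Gallus up to that node: 3 branches. From Larix up to the same node: 4 branches. Total: 3 + 4 = 7.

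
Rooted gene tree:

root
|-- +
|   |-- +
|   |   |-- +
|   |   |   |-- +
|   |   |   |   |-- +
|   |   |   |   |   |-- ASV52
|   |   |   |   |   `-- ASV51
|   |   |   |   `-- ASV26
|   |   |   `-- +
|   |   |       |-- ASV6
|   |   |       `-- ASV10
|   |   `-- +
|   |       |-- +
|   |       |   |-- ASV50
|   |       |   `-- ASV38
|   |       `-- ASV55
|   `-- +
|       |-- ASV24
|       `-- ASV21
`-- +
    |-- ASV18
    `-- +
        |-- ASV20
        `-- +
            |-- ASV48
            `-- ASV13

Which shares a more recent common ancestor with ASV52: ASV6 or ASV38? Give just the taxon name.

The MRCA of ASV52 and ASV6 subtends (((ASV52,ASV51),ASV26),(ASV6,ASV10)) (5 taxa).
The MRCA of ASV52 and ASV38 subtends ((((ASV52,ASV51),ASV26),(ASV6,ASV10)),((ASV50,ASV38),ASV55)) (8 taxa).
The first is nested inside the second, so ASV52 shares a more recent common ancestor with ASV6.

ASV6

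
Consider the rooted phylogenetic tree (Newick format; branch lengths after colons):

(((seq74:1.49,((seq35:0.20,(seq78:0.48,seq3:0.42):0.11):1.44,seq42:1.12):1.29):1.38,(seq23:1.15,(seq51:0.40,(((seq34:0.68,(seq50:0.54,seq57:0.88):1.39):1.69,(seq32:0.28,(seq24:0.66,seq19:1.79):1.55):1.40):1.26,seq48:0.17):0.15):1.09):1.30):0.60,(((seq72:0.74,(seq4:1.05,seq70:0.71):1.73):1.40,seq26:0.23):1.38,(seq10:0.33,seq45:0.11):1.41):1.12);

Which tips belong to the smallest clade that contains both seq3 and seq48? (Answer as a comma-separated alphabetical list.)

seq19, seq23, seq24, seq3, seq32, seq34, seq35, seq42, seq48, seq50, seq51, seq57, seq74, seq78

Tracing seq3: it sits inside (seq78,seq3).
Tracing seq48: it sits inside (((seq34,(seq50,seq57)),(seq32,(seq24,seq19))),seq48).
The smallest clade enclosing both is ((seq74,((seq35,(seq78,seq3)),seq42)),(seq23,(seq51,(((seq34,(seq50,seq57)),(seq32,(seq24,seq19))),seq48)))); the answer is its 14 terminal taxa in alphabetical order.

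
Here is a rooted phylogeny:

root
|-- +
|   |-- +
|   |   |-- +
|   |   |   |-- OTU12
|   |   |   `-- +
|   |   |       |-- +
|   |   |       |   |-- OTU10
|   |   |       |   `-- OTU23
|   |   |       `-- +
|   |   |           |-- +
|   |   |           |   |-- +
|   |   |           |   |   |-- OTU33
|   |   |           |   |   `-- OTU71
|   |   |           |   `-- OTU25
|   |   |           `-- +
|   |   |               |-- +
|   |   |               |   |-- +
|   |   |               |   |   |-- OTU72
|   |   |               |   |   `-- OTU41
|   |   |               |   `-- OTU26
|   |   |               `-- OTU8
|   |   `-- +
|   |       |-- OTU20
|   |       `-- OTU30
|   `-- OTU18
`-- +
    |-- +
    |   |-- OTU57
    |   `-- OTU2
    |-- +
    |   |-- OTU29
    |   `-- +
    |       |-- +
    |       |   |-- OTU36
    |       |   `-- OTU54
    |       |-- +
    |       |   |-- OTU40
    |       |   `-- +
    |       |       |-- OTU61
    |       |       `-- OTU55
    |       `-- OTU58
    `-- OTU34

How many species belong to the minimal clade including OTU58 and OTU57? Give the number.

The MRCA of OTU58 and OTU57 is the node subtending ((OTU57,OTU2),(OTU29,((OTU36,OTU54),(OTU40,(OTU61,OTU55)),OTU58)),OTU34).
That clade contains 10 terminal taxa: OTU2, OTU29, OTU34, OTU36, OTU40, OTU54, OTU55, OTU57, OTU58, OTU61.

10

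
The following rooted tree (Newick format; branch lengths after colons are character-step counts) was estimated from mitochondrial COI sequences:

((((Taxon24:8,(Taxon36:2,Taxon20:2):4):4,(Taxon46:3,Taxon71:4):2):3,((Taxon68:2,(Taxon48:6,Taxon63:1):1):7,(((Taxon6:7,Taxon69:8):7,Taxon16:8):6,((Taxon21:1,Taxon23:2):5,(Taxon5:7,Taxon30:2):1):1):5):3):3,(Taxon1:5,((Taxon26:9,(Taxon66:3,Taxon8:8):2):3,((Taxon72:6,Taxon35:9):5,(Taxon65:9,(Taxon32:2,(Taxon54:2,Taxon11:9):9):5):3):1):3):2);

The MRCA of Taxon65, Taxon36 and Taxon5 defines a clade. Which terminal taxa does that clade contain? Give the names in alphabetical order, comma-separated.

Tracing Taxon65: it sits inside (Taxon65,(Taxon32,(Taxon54,Taxon11))).
Tracing Taxon36: it sits inside (Taxon36,Taxon20).
Tracing Taxon5: it sits inside (Taxon5,Taxon30).
The smallest clade enclosing all 3 is the whole tree (their MRCA is the root), so the answer is all 25 tips in alphabetical order.

Taxon1, Taxon11, Taxon16, Taxon20, Taxon21, Taxon23, Taxon24, Taxon26, Taxon30, Taxon32, Taxon35, Taxon36, Taxon46, Taxon48, Taxon5, Taxon54, Taxon6, Taxon63, Taxon65, Taxon66, Taxon68, Taxon69, Taxon71, Taxon72, Taxon8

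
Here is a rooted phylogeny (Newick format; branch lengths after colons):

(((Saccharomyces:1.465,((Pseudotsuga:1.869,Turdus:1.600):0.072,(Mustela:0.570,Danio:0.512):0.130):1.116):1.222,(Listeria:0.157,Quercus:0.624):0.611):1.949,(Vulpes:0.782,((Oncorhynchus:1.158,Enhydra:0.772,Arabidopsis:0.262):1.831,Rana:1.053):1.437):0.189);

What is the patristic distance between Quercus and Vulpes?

4.155

The path runs Quercus → … → MRCA → … → Vulpes; the MRCA is the root of the tree.
Branch lengths along that path: 0.624 + 0.611 + 1.949 + 0.189 + 0.782 = 4.155.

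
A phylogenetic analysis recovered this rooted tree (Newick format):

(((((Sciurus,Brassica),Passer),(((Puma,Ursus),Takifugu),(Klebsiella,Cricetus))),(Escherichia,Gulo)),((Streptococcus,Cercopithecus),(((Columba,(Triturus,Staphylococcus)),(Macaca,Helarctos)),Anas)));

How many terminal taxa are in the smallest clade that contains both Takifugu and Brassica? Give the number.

The MRCA of Takifugu and Brassica is the node subtending (((Sciurus,Brassica),Passer),(((Puma,Ursus),Takifugu),(Klebsiella,Cricetus))).
That clade contains 8 terminal taxa: Brassica, Cricetus, Klebsiella, Passer, Puma, Sciurus, Takifugu, Ursus.

8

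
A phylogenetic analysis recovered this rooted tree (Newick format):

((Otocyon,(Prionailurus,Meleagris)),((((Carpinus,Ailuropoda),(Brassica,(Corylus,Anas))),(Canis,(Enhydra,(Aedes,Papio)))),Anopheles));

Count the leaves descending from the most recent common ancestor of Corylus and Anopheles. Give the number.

10

The MRCA of Corylus and Anopheles is the node subtending ((((Carpinus,Ailuropoda),(Brassica,(Corylus,Anas))),(Canis,(Enhydra,(Aedes,Papio)))),Anopheles).
That clade contains 10 terminal taxa: Aedes, Ailuropoda, Anas, Anopheles, Brassica, Canis, Carpinus, Corylus, Enhydra, Papio.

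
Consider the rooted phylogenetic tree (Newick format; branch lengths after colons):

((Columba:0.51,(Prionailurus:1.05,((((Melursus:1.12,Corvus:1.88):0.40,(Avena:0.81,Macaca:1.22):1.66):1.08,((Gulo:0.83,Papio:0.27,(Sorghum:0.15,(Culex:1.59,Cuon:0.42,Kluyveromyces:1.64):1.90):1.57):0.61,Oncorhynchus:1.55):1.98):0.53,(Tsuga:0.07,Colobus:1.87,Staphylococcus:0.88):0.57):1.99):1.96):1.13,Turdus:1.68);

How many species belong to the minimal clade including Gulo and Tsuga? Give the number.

14

The MRCA of Gulo and Tsuga is the node subtending ((((Melursus,Corvus),(Avena,Macaca)),((Gulo,Papio,(Sorghum,(Culex,Cuon,Kluyveromyces))),Oncorhynchus)),(Tsuga,Colobus,Staphylococcus)).
That clade contains 14 terminal taxa: Avena, Colobus, Corvus, Culex, Cuon, Gulo, Kluyveromyces, Macaca, Melursus, Oncorhynchus, Papio, Sorghum, Staphylococcus, Tsuga.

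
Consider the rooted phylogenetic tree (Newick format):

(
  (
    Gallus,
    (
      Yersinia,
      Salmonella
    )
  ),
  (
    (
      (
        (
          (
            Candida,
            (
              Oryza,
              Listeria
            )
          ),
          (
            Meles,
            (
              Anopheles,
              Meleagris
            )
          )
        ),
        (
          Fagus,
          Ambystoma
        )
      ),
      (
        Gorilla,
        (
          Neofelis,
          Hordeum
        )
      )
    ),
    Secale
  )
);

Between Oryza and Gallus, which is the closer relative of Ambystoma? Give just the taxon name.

Oryza

The MRCA of Ambystoma and Oryza subtends (((Candida,(Oryza,Listeria)),(Meles,(Anopheles,Meleagris))),(Fagus,Ambystoma)) (8 taxa).
The MRCA of Ambystoma and Gallus is the root, subtending the entire tree (15 taxa).
The first is nested inside the second, so Ambystoma shares a more recent common ancestor with Oryza.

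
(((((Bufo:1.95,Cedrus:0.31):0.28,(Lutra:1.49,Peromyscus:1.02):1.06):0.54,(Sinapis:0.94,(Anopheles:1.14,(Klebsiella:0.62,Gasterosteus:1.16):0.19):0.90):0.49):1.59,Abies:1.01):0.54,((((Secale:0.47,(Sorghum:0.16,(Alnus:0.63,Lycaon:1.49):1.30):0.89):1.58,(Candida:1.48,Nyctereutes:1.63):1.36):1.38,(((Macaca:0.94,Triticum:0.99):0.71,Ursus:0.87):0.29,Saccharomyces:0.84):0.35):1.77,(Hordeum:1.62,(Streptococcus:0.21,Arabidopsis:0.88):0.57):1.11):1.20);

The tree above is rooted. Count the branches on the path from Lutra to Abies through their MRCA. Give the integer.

The MRCA of Lutra and Abies is the node subtending ((((Bufo,Cedrus),(Lutra,Peromyscus)),(Sinapis,(Anopheles,(Klebsiella,Gasterosteus)))),Abies).
From Lutra up to that node: 4 branches. From Abies up to the same node: 1 branch. Total: 4 + 1 = 5.

5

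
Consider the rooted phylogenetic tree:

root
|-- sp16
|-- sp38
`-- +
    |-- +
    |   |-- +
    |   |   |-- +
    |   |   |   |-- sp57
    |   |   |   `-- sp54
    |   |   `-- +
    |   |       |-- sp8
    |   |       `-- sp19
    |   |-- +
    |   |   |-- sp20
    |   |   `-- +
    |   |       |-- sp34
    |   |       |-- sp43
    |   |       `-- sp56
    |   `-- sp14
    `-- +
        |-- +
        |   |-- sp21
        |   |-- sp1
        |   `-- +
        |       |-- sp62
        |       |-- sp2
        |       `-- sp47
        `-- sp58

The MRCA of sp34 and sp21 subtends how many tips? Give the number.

15

The MRCA of sp34 and sp21 is the node subtending ((((sp57,sp54),(sp8,sp19)),(sp20,(sp34,sp43,sp56)),sp14),((sp21,sp1,(sp62,sp2,sp47)),sp58)).
That clade contains 15 terminal taxa: sp1, sp14, sp19, sp2, sp20, sp21, sp34, sp43, sp47, sp54, sp56, sp57, sp58, sp62, sp8.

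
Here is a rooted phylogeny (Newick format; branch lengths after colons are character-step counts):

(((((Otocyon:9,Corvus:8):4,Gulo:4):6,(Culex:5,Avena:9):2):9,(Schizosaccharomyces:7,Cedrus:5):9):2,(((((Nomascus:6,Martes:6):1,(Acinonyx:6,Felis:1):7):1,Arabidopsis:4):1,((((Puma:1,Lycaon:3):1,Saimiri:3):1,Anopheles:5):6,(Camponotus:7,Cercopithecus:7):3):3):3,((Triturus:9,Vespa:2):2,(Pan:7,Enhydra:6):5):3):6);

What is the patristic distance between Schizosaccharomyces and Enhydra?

38

The path runs Schizosaccharomyces → … → MRCA → … → Enhydra; the MRCA is the root of the tree.
Branch lengths along that path: 7 + 9 + 2 + 6 + 3 + 5 + 6 = 38.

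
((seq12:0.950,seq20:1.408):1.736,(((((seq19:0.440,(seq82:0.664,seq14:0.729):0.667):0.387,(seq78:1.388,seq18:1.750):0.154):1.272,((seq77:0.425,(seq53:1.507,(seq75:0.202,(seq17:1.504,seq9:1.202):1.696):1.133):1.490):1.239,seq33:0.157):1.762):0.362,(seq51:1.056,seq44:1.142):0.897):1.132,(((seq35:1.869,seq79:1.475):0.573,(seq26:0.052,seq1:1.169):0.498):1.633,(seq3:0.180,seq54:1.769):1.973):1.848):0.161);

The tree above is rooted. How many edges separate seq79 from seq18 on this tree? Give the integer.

The MRCA of seq79 and seq18 is the node subtending (((((seq19,(seq82,seq14)),(seq78,seq18)),((seq77,(seq53,(seq75,(seq17,seq9)))),seq33)),(seq51,seq44)),(((seq35,seq79),(seq26,seq1)),(seq3,seq54))).
From seq79 up to that node: 4 branches. From seq18 up to the same node: 5 branches. Total: 4 + 5 = 9.

9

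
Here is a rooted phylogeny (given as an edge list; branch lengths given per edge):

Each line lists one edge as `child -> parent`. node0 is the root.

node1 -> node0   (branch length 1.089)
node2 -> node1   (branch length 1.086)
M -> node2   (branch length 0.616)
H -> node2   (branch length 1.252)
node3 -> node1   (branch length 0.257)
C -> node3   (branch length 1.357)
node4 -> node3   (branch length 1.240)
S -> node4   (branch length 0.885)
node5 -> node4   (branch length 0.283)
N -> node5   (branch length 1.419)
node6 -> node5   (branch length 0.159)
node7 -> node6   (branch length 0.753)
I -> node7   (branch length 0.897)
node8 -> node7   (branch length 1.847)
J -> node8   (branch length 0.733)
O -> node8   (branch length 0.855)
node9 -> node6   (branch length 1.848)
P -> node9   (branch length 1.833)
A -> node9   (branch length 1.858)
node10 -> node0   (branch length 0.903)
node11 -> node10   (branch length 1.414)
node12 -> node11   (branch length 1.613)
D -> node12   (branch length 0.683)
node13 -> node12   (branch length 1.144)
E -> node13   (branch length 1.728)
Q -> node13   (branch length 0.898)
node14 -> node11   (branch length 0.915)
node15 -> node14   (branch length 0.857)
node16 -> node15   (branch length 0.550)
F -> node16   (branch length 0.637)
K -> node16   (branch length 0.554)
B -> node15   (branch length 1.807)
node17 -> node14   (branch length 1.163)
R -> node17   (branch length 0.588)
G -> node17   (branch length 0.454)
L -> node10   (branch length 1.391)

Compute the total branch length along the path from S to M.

4.084

The path runs S → … → MRCA → … → M; the MRCA is the node subtending ((M,H),(C,(S,(N,((I,(J,O)),(P,A)))))).
Branch lengths along that path: 0.885 + 1.240 + 0.257 + 1.086 + 0.616 = 4.084.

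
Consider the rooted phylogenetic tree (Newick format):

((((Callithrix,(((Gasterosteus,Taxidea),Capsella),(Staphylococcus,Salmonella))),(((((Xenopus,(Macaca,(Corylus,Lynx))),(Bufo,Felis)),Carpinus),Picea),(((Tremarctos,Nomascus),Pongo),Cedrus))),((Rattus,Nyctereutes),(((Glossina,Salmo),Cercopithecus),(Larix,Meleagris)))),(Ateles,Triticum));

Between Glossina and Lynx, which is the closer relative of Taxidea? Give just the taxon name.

The MRCA of Taxidea and Lynx subtends ((Callithrix,(((Gasterosteus,Taxidea),Capsella),(Staphylococcus,Salmonella))),(((((Xenopus,(Macaca,(Corylus,Lynx))),(Bufo,Felis)),Carpinus),Picea),(((Tremarctos,Nomascus),Pongo),Cedrus))) (18 taxa).
The MRCA of Taxidea and Glossina subtends (((Callithrix,(((Gasterosteus,Taxidea),Capsella),(Staphylococcus,Salmonella))),(((((Xenopus,(Macaca,(Corylus,Lynx))),(Bufo,Felis)),Carpinus),Picea),(((Tremarctos,Nomascus),Pongo),Cedrus))),((Rattus,Nyctereutes),(((Glossina,Salmo),Cercopithecus),(Larix,Meleagris)))) (25 taxa).
The first is nested inside the second, so Taxidea shares a more recent common ancestor with Lynx.

Lynx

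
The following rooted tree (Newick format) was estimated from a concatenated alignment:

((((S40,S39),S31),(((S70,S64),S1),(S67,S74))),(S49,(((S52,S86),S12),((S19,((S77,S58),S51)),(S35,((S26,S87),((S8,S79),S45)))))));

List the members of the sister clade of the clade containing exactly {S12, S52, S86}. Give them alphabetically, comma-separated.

The clade containing exactly {S12, S52, S86} attaches to the tree at the node subtending (((S52,S86),S12),((S19,((S77,S58),S51)),(S35,((S26,S87),((S8,S79),S45))))).
The other lineage descending from that same node — the sister group — is ((S19,((S77,S58),S51)),(S35,((S26,S87),((S8,S79),S45)))); its 10 tips in alphabetical order are the answer.

S19, S26, S35, S45, S51, S58, S77, S79, S8, S87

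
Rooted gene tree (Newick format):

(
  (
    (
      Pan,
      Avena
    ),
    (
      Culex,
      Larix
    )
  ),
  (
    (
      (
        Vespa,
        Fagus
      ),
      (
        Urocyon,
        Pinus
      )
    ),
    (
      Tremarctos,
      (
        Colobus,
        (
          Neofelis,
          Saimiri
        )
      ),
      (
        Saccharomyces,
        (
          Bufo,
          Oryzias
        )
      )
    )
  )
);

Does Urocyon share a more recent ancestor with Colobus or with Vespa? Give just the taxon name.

The MRCA of Urocyon and Vespa subtends ((Vespa,Fagus),(Urocyon,Pinus)) (4 taxa).
The MRCA of Urocyon and Colobus subtends (((Vespa,Fagus),(Urocyon,Pinus)),(Tremarctos,(Colobus,(Neofelis,Saimiri)),(Saccharomyces,(Bufo,Oryzias)))) (11 taxa).
The first is nested inside the second, so Urocyon shares a more recent common ancestor with Vespa.

Vespa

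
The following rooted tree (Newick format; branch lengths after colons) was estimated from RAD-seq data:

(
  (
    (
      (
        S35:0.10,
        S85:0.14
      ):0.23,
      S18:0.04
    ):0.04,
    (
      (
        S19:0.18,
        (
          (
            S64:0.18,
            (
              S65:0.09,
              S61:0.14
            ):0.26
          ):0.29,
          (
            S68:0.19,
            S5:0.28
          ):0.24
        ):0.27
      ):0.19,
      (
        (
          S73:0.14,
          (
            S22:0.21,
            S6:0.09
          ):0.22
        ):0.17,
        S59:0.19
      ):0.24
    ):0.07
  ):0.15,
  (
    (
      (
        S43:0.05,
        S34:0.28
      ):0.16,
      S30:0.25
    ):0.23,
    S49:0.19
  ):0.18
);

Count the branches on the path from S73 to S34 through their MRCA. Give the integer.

The MRCA of S73 and S34 is the root of the tree.
From S73 up to that node: 5 branches. From S34 up to the same node: 4 branches. Total: 5 + 4 = 9.

9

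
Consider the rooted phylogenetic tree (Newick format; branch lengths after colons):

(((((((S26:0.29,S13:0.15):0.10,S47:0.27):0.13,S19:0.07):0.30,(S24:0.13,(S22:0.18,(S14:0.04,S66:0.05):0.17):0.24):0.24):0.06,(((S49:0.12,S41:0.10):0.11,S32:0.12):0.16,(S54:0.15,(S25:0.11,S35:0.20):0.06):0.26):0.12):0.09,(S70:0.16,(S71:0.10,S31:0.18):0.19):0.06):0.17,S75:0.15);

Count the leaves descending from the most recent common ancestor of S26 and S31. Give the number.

17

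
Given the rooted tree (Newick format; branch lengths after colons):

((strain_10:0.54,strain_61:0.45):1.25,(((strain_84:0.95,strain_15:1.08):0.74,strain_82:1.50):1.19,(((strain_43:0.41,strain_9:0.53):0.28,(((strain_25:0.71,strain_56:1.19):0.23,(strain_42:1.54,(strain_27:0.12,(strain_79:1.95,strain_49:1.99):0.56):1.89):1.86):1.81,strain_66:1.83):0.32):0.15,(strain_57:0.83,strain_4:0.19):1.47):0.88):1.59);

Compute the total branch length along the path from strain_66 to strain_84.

The path runs strain_66 → … → MRCA → … → strain_84; the MRCA is the node subtending (((strain_84,strain_15),strain_82),(((strain_43,strain_9),(((strain_25,strain_56),(strain_42,(strain_27,(strain_79,strain_49)))),strain_66)),(strain_57,strain_4))).
Branch lengths along that path: 1.83 + 0.32 + 0.15 + 0.88 + 1.19 + 0.74 + 0.95 = 6.06.

6.06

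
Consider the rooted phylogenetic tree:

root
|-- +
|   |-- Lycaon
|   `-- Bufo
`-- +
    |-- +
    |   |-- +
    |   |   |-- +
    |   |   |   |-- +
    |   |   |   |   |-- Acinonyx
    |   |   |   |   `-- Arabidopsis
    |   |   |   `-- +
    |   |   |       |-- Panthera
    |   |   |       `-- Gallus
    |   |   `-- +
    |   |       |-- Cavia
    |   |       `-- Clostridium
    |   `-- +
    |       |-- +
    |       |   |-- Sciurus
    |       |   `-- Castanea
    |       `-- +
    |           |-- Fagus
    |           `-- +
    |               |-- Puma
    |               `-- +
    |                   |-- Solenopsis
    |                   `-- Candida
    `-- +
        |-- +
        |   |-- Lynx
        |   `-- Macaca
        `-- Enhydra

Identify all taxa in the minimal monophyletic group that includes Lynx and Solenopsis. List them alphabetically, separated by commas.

Tracing Lynx: it sits inside (Lynx,Macaca).
Tracing Solenopsis: it sits inside (Solenopsis,Candida).
The smallest clade enclosing both is (((((Acinonyx,Arabidopsis),(Panthera,Gallus)),(Cavia,Clostridium)),((Sciurus,Castanea),(Fagus,(Puma,(Solenopsis,Candida))))),((Lynx,Macaca),Enhydra)); the answer is its 15 terminal taxa in alphabetical order.

Acinonyx, Arabidopsis, Candida, Castanea, Cavia, Clostridium, Enhydra, Fagus, Gallus, Lynx, Macaca, Panthera, Puma, Sciurus, Solenopsis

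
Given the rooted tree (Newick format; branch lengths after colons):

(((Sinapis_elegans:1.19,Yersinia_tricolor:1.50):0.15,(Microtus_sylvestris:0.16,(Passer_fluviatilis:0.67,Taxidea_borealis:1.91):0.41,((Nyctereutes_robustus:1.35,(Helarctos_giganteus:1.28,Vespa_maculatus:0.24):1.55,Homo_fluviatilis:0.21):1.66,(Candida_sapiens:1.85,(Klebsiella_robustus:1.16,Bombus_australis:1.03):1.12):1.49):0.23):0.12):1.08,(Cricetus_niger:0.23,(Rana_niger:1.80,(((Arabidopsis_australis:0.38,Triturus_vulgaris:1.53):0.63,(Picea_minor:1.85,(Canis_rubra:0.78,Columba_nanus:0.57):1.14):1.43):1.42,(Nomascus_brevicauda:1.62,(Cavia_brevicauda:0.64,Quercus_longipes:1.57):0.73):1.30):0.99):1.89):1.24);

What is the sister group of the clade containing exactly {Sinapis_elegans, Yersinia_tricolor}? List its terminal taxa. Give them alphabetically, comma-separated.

The clade containing exactly {Sinapis_elegans, Yersinia_tricolor} attaches to the tree at the node subtending ((Sinapis_elegans,Yersinia_tricolor),(Microtus_sylvestris,(Passer_fluviatilis,Taxidea_borealis),((Nyctereutes_robustus,(Helarctos_giganteus,Vespa_maculatus),Homo_fluviatilis),(Candida_sapiens,(Klebsiella_robustus,Bombus_australis))))).
The other lineage descending from that same node — the sister group — is (Microtus_sylvestris,(Passer_fluviatilis,Taxidea_borealis),((Nyctereutes_robustus,(Helarctos_giganteus,Vespa_maculatus),Homo_fluviatilis),(Candida_sapiens,(Klebsiella_robustus,Bombus_australis)))); its 10 tips in alphabetical order are the answer.

Bombus_australis, Candida_sapiens, Helarctos_giganteus, Homo_fluviatilis, Klebsiella_robustus, Microtus_sylvestris, Nyctereutes_robustus, Passer_fluviatilis, Taxidea_borealis, Vespa_maculatus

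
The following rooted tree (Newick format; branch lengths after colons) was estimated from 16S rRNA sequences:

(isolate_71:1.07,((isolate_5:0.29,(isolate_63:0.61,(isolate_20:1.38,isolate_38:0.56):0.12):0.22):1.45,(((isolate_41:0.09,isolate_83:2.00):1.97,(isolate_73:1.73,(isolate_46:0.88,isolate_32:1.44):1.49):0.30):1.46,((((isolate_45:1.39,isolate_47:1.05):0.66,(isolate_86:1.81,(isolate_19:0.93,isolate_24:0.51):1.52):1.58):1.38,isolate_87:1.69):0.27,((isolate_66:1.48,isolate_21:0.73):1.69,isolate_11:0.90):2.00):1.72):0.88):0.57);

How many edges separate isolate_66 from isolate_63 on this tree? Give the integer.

8

The MRCA of isolate_66 and isolate_63 is the node subtending ((isolate_5,(isolate_63,(isolate_20,isolate_38))),(((isolate_41,isolate_83),(isolate_73,(isolate_46,isolate_32))),((((isolate_45,isolate_47),(isolate_86,(isolate_19,isolate_24))),isolate_87),((isolate_66,isolate_21),isolate_11)))).
From isolate_66 up to that node: 5 branches. From isolate_63 up to the same node: 3 branches. Total: 5 + 3 = 8.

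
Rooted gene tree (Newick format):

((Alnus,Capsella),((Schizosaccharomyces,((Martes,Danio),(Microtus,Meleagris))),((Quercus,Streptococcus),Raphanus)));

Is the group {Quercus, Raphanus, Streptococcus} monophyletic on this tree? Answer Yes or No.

Yes

The most recent common ancestor of these taxa subtends ((Quercus,Streptococcus),Raphanus).
That clade has exactly 3 tips — every listed taxon and nothing else — so the group is monophyletic.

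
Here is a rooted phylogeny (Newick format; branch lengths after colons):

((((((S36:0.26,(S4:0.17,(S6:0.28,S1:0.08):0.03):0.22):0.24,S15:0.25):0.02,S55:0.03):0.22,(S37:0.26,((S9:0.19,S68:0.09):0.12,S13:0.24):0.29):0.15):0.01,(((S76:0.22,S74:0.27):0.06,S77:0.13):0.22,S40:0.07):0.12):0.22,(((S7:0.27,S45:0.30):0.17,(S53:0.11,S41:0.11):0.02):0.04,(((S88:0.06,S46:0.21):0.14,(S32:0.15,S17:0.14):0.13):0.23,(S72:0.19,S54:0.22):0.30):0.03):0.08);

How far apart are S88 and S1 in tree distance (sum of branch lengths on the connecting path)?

1.58

The path runs S88 → … → MRCA → … → S1; the MRCA is the root of the tree.
Branch lengths along that path: 0.06 + 0.14 + 0.23 + 0.03 + 0.08 + 0.22 + 0.01 + 0.22 + 0.02 + 0.24 + 0.22 + 0.03 + 0.08 = 1.58.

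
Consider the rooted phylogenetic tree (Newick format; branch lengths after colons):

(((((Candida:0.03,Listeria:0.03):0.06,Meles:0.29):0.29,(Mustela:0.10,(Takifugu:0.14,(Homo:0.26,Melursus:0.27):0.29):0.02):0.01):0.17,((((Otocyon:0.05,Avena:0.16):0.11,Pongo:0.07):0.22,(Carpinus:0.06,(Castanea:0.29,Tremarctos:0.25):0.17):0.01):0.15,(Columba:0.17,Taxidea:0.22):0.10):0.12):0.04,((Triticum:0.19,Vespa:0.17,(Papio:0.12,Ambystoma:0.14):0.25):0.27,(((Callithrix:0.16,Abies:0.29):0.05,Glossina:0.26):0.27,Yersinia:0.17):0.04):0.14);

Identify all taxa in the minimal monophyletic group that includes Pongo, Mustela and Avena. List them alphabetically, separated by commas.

Avena, Candida, Carpinus, Castanea, Columba, Homo, Listeria, Meles, Melursus, Mustela, Otocyon, Pongo, Takifugu, Taxidea, Tremarctos

Tracing Pongo: it sits inside ((Otocyon,Avena),Pongo).
Tracing Mustela: it sits inside (Mustela,(Takifugu,(Homo,Melursus))).
Tracing Avena: it sits inside (Otocyon,Avena).
The smallest clade enclosing all 3 is ((((Candida,Listeria),Meles),(Mustela,(Takifugu,(Homo,Melursus)))),((((Otocyon,Avena),Pongo),(Carpinus,(Castanea,Tremarctos))),(Columba,Taxidea))); the answer is its 15 terminal taxa in alphabetical order.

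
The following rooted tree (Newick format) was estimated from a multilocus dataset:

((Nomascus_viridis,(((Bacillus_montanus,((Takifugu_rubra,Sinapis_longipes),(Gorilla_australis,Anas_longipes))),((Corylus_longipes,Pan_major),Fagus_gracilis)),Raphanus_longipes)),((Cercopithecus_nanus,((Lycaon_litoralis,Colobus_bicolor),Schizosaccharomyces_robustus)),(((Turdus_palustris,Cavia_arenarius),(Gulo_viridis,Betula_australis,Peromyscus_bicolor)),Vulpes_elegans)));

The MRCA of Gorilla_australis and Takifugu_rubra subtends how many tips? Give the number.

4

The MRCA of Gorilla_australis and Takifugu_rubra is the node subtending ((Takifugu_rubra,Sinapis_longipes),(Gorilla_australis,Anas_longipes)).
That clade contains 4 terminal taxa: Anas_longipes, Gorilla_australis, Sinapis_longipes, Takifugu_rubra.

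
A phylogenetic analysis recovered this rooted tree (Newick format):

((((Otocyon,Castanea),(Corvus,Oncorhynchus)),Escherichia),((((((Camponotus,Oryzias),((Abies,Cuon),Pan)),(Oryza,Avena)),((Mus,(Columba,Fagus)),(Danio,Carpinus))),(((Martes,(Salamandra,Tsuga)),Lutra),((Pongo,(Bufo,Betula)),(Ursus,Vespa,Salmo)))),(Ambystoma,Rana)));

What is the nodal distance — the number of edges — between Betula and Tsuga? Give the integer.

8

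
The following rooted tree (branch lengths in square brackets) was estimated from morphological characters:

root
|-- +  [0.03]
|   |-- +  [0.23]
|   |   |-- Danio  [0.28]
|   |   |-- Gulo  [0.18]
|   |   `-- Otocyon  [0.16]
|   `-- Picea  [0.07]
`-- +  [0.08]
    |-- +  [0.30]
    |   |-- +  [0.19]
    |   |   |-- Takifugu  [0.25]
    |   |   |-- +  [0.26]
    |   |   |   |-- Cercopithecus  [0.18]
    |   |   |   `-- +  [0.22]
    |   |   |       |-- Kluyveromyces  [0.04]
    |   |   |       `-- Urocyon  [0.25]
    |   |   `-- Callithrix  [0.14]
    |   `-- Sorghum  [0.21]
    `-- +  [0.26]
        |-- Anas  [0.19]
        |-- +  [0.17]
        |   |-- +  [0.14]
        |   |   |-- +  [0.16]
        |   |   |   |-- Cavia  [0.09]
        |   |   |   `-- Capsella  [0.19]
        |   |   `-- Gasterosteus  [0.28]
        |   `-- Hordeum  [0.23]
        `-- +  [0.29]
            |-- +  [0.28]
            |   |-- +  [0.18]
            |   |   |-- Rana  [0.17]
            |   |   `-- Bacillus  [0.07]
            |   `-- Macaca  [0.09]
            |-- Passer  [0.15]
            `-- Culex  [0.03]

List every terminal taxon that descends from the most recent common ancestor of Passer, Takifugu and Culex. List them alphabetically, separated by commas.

Anas, Bacillus, Callithrix, Capsella, Cavia, Cercopithecus, Culex, Gasterosteus, Hordeum, Kluyveromyces, Macaca, Passer, Rana, Sorghum, Takifugu, Urocyon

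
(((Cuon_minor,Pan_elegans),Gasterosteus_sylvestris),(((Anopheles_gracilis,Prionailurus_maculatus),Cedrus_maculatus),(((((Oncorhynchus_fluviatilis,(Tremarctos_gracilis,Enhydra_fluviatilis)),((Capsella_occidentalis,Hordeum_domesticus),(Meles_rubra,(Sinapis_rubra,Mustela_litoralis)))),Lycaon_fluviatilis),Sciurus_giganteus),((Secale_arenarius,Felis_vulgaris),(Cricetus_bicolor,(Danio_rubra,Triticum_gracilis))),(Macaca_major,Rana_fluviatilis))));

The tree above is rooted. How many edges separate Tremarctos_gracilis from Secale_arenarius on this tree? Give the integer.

9

The MRCA of Tremarctos_gracilis and Secale_arenarius is the node subtending (((((Oncorhynchus_fluviatilis,(Tremarctos_gracilis,Enhydra_fluviatilis)),((Capsella_occidentalis,Hordeum_domesticus),(Meles_rubra,(Sinapis_rubra,Mustela_litoralis)))),Lycaon_fluviatilis),Sciurus_giganteus),((Secale_arenarius,Felis_vulgaris),(Cricetus_bicolor,(Danio_rubra,Triticum_gracilis))),(Macaca_major,Rana_fluviatilis)).
From Tremarctos_gracilis up to that node: 6 branches. From Secale_arenarius up to the same node: 3 branches. Total: 6 + 3 = 9.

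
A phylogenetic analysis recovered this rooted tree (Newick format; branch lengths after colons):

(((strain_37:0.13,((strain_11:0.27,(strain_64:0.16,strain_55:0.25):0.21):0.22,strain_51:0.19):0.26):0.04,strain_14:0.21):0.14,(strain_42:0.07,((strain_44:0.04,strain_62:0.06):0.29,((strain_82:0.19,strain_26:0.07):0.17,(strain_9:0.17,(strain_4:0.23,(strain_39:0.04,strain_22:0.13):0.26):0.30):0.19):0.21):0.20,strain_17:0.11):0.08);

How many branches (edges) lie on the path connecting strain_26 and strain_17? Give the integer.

5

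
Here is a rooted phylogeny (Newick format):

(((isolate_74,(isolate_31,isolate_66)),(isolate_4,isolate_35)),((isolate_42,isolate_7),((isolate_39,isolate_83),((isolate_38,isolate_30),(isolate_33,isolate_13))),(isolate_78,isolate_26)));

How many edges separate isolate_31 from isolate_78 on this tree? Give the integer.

The MRCA of isolate_31 and isolate_78 is the root of the tree.
From isolate_31 up to that node: 4 branches. From isolate_78 up to the same node: 3 branches. Total: 4 + 3 = 7.

7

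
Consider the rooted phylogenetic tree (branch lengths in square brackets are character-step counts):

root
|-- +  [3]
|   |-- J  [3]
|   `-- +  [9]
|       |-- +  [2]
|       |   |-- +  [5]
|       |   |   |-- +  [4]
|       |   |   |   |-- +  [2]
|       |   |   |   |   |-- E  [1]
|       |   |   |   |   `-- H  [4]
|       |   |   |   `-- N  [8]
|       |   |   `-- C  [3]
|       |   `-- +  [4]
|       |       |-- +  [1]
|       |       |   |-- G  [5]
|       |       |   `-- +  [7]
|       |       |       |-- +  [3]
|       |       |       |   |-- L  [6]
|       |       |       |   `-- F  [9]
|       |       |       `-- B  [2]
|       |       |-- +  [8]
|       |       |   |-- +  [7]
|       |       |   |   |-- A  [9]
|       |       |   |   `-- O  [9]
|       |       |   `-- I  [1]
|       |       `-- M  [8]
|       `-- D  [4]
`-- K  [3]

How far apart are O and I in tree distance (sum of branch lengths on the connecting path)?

The path runs O → … → MRCA → … → I; the MRCA is the node subtending ((A,O),I).
Branch lengths along that path: 9 + 7 + 1 = 17.

17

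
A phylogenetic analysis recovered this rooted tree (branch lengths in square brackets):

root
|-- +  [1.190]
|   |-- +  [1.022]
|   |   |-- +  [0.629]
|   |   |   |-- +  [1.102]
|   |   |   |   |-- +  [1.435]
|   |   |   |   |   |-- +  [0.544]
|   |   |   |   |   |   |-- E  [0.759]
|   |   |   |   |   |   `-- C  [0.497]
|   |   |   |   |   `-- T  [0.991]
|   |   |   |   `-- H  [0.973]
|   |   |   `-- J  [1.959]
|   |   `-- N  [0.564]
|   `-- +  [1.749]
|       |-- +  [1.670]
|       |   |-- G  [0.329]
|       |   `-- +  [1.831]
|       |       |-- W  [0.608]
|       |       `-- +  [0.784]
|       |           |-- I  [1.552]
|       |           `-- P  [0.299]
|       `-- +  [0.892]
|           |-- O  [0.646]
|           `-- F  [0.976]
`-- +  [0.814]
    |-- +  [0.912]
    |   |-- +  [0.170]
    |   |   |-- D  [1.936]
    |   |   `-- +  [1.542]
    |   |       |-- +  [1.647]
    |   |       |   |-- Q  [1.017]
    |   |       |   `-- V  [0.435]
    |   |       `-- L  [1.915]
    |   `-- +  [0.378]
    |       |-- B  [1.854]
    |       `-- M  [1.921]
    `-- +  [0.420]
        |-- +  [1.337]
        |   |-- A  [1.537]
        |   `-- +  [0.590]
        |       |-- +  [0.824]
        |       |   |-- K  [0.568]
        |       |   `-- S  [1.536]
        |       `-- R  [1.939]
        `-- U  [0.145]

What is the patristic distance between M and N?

6.801

The path runs M → … → MRCA → … → N; the MRCA is the root of the tree.
Branch lengths along that path: 1.921 + 0.378 + 0.912 + 0.814 + 1.190 + 1.022 + 0.564 = 6.801.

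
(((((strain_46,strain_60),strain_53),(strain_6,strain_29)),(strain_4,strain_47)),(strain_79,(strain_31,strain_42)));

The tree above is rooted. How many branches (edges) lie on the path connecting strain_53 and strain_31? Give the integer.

7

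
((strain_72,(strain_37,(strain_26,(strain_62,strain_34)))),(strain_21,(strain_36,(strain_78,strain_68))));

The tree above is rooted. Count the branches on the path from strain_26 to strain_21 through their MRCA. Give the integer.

6

The MRCA of strain_26 and strain_21 is the root of the tree.
From strain_26 up to that node: 4 branches. From strain_21 up to the same node: 2 branches. Total: 4 + 2 = 6.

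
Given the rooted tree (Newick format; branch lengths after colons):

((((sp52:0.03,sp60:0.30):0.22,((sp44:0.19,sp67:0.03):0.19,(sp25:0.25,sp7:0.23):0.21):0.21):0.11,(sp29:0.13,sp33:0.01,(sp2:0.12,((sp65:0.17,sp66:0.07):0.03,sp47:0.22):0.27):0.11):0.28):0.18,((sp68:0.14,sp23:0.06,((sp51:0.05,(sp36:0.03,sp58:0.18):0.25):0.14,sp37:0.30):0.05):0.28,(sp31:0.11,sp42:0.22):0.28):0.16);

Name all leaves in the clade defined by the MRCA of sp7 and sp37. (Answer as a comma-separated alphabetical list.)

Tracing sp7: it sits inside (sp25,sp7).
Tracing sp37: it sits inside ((sp51,(sp36,sp58)),sp37).
The smallest clade enclosing both is the whole tree (their MRCA is the root), so the answer is all 20 tips in alphabetical order.

sp2, sp23, sp25, sp29, sp31, sp33, sp36, sp37, sp42, sp44, sp47, sp51, sp52, sp58, sp60, sp65, sp66, sp67, sp68, sp7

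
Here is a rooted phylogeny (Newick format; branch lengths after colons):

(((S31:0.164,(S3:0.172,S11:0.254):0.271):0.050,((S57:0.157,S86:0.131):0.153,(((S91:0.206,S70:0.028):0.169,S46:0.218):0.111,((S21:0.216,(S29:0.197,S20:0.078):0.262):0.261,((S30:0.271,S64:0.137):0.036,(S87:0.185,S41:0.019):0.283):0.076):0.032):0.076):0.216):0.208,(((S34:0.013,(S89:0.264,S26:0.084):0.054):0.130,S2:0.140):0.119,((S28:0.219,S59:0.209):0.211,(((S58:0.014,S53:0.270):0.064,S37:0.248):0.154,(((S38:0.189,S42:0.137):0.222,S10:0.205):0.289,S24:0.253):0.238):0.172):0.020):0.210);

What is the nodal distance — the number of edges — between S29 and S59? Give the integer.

The MRCA of S29 and S59 is the root of the tree.
From S29 up to that node: 7 branches. From S59 up to the same node: 4 branches. Total: 7 + 4 = 11.

11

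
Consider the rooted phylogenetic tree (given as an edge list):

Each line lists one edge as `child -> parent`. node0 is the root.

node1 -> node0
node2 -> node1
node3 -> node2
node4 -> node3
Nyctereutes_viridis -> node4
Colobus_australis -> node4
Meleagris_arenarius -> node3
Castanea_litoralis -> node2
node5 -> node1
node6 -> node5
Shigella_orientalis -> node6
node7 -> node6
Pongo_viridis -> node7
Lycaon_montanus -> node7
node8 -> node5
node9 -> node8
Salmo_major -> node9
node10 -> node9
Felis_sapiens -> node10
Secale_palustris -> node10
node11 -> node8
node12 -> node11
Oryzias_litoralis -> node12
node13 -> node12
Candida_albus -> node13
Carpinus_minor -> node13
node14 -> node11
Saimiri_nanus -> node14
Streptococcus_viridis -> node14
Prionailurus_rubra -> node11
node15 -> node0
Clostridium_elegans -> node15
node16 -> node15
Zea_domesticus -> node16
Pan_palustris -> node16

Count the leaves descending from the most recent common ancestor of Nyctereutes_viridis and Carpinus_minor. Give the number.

16

The MRCA of Nyctereutes_viridis and Carpinus_minor is the node subtending ((((Nyctereutes_viridis,Colobus_australis),Meleagris_arenarius),Castanea_litoralis),((Shigella_orientalis,(Pongo_viridis,Lycaon_montanus)),((Salmo_major,(Felis_sapiens,Secale_palustris)),((Oryzias_litoralis,(Candida_albus,Carpinus_minor)),(Saimiri_nanus,Streptococcus_viridis),Prionailurus_rubra)))).
That clade contains 16 terminal taxa: Candida_albus, Carpinus_minor, Castanea_litoralis, Colobus_australis, Felis_sapiens, Lycaon_montanus, Meleagris_arenarius, Nyctereutes_viridis, Oryzias_litoralis, Pongo_viridis, Prionailurus_rubra, Saimiri_nanus, Salmo_major, Secale_palustris, Shigella_orientalis, Streptococcus_viridis.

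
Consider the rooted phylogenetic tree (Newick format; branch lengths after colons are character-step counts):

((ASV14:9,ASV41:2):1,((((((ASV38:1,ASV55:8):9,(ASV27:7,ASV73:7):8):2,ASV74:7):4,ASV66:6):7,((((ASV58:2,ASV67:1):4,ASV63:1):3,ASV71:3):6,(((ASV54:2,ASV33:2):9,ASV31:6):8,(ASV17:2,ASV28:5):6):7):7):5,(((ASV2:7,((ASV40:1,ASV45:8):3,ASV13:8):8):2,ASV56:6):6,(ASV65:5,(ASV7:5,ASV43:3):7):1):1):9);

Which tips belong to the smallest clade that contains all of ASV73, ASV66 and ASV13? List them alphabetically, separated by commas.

ASV13, ASV17, ASV2, ASV27, ASV28, ASV31, ASV33, ASV38, ASV40, ASV43, ASV45, ASV54, ASV55, ASV56, ASV58, ASV63, ASV65, ASV66, ASV67, ASV7, ASV71, ASV73, ASV74

Tracing ASV73: it sits inside (ASV27,ASV73).
Tracing ASV66: it sits inside ((((ASV38,ASV55),(ASV27,ASV73)),ASV74),ASV66).
Tracing ASV13: it sits inside ((ASV40,ASV45),ASV13).
The smallest clade enclosing all 3 is ((((((ASV38,ASV55),(ASV27,ASV73)),ASV74),ASV66),((((ASV58,ASV67),ASV63),ASV71),(((ASV54,ASV33),ASV31),(ASV17,ASV28)))),(((ASV2,((ASV40,ASV45),ASV13)),ASV56),(ASV65,(ASV7,ASV43)))); the answer is its 23 terminal taxa in alphabetical order.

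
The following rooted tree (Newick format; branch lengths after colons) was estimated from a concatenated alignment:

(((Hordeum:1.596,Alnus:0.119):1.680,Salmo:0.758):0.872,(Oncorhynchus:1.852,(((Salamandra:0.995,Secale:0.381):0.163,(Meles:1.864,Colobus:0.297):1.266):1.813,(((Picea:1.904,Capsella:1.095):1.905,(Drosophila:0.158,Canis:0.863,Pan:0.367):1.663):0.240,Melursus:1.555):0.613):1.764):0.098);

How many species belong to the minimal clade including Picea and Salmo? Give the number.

14

The MRCA of Picea and Salmo is the root, so the clade is the entire tree.
That clade contains 14 terminal taxa: Alnus, Canis, Capsella, Colobus, Drosophila, Hordeum, Meles, Melursus, Oncorhynchus, Pan, Picea, Salamandra, Salmo, Secale.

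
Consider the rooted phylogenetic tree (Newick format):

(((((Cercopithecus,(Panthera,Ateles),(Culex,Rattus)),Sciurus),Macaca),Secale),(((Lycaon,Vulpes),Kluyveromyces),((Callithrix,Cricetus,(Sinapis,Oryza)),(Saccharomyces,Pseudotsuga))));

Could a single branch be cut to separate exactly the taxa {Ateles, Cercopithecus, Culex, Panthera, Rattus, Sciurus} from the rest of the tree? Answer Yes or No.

The most recent common ancestor of these taxa subtends ((Cercopithecus,(Panthera,Ateles),(Culex,Rattus)),Sciurus).
That clade has exactly 6 tips — every listed taxon and nothing else — so the group is monophyletic.

Yes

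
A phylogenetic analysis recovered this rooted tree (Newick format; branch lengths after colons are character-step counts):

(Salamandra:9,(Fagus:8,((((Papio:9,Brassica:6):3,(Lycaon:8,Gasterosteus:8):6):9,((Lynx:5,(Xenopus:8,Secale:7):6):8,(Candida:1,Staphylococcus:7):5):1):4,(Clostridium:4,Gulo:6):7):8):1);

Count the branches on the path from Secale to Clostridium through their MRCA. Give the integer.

7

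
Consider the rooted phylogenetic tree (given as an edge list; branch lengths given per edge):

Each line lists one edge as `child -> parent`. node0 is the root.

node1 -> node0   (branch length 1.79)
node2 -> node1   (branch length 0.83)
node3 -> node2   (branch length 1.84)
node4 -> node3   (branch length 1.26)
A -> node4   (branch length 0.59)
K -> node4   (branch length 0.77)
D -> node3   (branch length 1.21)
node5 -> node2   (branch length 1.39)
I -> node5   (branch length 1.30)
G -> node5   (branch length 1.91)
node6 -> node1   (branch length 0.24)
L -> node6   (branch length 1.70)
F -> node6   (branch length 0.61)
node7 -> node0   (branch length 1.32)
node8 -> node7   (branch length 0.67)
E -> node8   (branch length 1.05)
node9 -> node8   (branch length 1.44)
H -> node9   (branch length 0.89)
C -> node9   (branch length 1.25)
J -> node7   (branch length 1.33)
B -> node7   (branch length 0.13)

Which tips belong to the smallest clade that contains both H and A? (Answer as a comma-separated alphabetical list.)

Tracing H: it sits inside (H,C).
Tracing A: it sits inside (A,K).
The smallest clade enclosing both is the whole tree (their MRCA is the root), so the answer is all 12 tips in alphabetical order.

A, B, C, D, E, F, G, H, I, J, K, L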